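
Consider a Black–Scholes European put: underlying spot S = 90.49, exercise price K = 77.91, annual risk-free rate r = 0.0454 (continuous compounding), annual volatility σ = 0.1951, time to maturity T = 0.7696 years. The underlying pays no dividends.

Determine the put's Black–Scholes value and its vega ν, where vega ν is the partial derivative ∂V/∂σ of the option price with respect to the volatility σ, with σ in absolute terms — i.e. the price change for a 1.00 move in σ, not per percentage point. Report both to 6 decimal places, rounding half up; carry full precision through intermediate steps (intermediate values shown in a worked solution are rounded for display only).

σ√T = 0.1951·√0.7696 = 0.171155
d₁ = (ln(S/K) + (r+σ²/2)T) / (σ√T) = (ln(90.49/77.91) + (0.0454+0.1951²/2)·0.7696) / 0.171155 = (0.149685 + 0.049587) / 0.171155 = 1.164277
d₂ = d₁ − σ√T = 1.164277 − 0.171155 = 0.993122
e^{−rT} = e^{−0.0454·0.7696} = 0.965664
N(−d₁) = 0.122156,  N(−d₂) = 0.160325
Put price V = K·e^{−rT}·N(−d₂) − S·N(−d₁) = 12.062049 − 11.053889 = 1.008161
φ(d₁) = (1/√(2π))·e^{−d₁²/2} = 0.202562
ν = S·φ(d₁)·√T = 16.080194

price = 1.008161
ν = 16.080194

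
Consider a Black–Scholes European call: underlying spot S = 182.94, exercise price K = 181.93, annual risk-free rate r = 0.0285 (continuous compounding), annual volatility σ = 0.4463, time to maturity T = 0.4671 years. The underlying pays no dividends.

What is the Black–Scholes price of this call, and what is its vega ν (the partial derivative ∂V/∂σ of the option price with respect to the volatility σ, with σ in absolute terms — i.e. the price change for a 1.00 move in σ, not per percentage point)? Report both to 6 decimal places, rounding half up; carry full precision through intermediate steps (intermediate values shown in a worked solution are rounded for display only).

σ√T = 0.4463·√0.4671 = 0.305022
d₁ = (ln(S/K) + (r+σ²/2)T) / (σ√T) = (ln(182.94/181.93) + (0.0285+0.4463²/2)·0.4671) / 0.305022 = (0.005536 + 0.059832) / 0.305022 = 0.214305
d₂ = d₁ − σ√T = 0.214305 − 0.305022 = -0.090717
e^{−rT} = e^{−0.0285·0.4671} = 0.986776
N(d₁) = 0.584846,  N(d₂) = 0.463859
Call price V = S·N(d₁) − K·e^{−rT}·N(d₂) = 106.991638 − 83.273826 = 23.717812
φ(d₁) = (1/√(2π))·e^{−d₁²/2} = 0.389886
ν = S·φ(d₁)·√T = 48.747327

price = 23.717812
ν = 48.747327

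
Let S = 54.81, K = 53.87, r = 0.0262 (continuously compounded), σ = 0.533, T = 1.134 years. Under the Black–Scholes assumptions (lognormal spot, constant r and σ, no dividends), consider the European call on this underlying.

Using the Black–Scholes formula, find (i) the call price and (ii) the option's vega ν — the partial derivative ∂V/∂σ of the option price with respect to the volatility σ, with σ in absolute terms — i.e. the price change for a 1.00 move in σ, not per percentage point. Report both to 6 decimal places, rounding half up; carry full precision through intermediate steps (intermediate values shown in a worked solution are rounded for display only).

price = 13.263528
ν = 21.771578

σ√T = 0.533·√1.134 = 0.567589
d₁ = (ln(S/K) + (r+σ²/2)T) / (σ√T) = (ln(54.81/53.87) + (0.0262+0.533²/2)·1.134) / 0.567589 = (0.017299 + 0.190789) / 0.567589 = 0.366618
d₂ = d₁ − σ√T = 0.366618 − 0.567589 = -0.200971
e^{−rT} = e^{−0.0262·1.134} = 0.970726
N(d₁) = 0.643048,  N(d₂) = 0.420361
Call price V = S·N(d₁) − K·e^{−rT}·N(d₂) = 35.245460 − 21.981932 = 13.263528
φ(d₁) = (1/√(2π))·e^{−d₁²/2} = 0.373013
ν = S·φ(d₁)·√T = 21.771578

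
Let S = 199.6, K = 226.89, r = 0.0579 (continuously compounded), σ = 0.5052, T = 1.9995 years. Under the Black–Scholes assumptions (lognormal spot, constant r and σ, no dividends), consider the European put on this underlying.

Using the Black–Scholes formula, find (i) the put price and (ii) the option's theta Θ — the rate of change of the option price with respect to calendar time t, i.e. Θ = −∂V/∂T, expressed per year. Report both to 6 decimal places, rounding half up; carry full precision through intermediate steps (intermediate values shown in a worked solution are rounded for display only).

price = 57.295858
Θ = -5.867895

σ√T = 0.5052·√1.9995 = 0.714371
d₁ = (ln(S/K) + (r+σ²/2)T) / (σ√T) = (ln(199.6/226.89) + (0.0579+0.5052²/2)·1.9995) / 0.714371 = (-0.128150 + 0.370934) / 0.714371 = 0.339857
d₂ = d₁ − σ√T = 0.339857 − 0.714371 = -0.374514
e^{−rT} = e^{−0.0579·1.9995} = 0.890679
N(−d₁) = 0.366982,  N(−d₂) = 0.645989
Put price V = K·e^{−rT}·N(−d₂) − S·N(−d₁) = 130.545465 − 73.249607 = 57.295858
φ(d₁) = (1/√(2π))·e^{−d₁²/2} = 0.376555
Θ = −S·φ(d₁)·σ/(2√T) + r·K·e^{−rT}·N(−d₂) = −13.426478 + 7.558582 = -5.867895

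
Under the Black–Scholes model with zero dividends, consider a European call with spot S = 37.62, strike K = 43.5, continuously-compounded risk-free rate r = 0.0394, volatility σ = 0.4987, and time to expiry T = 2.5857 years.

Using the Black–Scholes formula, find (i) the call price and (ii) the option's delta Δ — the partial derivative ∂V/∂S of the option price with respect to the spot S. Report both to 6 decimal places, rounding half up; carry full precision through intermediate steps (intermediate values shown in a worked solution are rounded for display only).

price = 11.163340
Δ = 0.635667

σ√T = 0.4987·√2.5857 = 0.801915
d₁ = (ln(S/K) + (r+σ²/2)T) / (σ√T) = (ln(37.62/43.5) + (0.0394+0.4987²/2)·2.5857) / 0.801915 = (-0.145225 + 0.423411) / 0.801915 = 0.346901
d₂ = d₁ − σ√T = 0.346901 − 0.801915 = -0.455014
e^{−rT} = e^{−0.0394·2.5857} = 0.903141
N(d₁) = 0.635667,  N(d₂) = 0.324550
Call price V = S·N(d₁) − K·e^{−rT}·N(d₂) = 23.913803 − 12.750463 = 11.163340
Δ = N(d₁) = 0.635667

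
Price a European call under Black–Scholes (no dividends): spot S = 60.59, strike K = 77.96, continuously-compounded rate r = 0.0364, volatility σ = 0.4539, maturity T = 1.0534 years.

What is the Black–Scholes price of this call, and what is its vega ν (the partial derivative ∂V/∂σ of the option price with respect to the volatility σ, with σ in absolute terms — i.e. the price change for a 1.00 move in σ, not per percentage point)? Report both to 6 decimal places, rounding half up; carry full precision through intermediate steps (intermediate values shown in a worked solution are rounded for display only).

σ√T = 0.4539·√1.0534 = 0.465862
d₁ = (ln(S/K) + (r+σ²/2)T) / (σ√T) = (ln(60.59/77.96) + (0.0364+0.4539²/2)·1.0534) / 0.465862 = (-0.252066 + 0.146857) / 0.465862 = -0.225837
d₂ = d₁ − σ√T = -0.225837 − 0.465862 = -0.691699
e^{−rT} = e^{−0.0364·1.0534} = 0.962382
N(d₁) = 0.410664,  N(d₂) = 0.244563
Call price V = S·N(d₁) − K·e^{−rT}·N(d₂) = 24.882138 − 18.348928 = 6.533210
φ(d₁) = (1/√(2π))·e^{−d₁²/2} = 0.388897
ν = S·φ(d₁)·√T = 24.184252

price = 6.533210
ν = 24.184252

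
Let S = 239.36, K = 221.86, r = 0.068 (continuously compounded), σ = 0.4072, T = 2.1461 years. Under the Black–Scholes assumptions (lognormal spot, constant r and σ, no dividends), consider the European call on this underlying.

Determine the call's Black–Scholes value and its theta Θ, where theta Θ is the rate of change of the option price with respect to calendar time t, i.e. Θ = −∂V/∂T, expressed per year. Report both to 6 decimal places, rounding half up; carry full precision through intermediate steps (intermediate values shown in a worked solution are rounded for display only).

σ√T = 0.4072·√2.1461 = 0.596531
d₁ = (ln(S/K) + (r+σ²/2)T) / (σ√T) = (ln(239.36/221.86) + (0.068+0.4072²/2)·2.1461) / 0.596531 = (0.075922 + 0.323859) / 0.596531 = 0.670177
d₂ = d₁ − σ√T = 0.670177 − 0.596531 = 0.073647
e^{−rT} = e^{−0.068·2.1461} = 0.864214
N(d₁) = 0.748628,  N(d₂) = 0.529354
Call price V = S·N(d₁) − K·e^{−rT}·N(d₂) = 179.191512 − 101.495491 = 77.696021
φ(d₁) = (1/√(2π))·e^{−d₁²/2} = 0.318699
Θ = −S·φ(d₁)·σ/(2√T) − r·K·e^{−rT}·N(d₂) = −10.601942 − 6.901693 = -17.503635

price = 77.696021
Θ = -17.503635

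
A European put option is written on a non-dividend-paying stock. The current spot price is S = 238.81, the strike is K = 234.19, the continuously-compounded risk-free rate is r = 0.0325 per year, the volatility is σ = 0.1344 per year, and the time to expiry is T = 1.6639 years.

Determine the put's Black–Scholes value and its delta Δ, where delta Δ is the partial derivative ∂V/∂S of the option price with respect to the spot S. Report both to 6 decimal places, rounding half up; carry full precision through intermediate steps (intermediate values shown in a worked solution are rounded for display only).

σ√T = 0.1344·√1.6639 = 0.173366
d₁ = (ln(S/K) + (r+σ²/2)T) / (σ√T) = (ln(238.81/234.19) + (0.0325+0.1344²/2)·1.6639) / 0.173366 = (0.019536 + 0.069105) / 0.173366 = 0.511290
d₂ = d₁ − σ√T = 0.511290 − 0.173366 = 0.337924
e^{−rT} = e^{−0.0325·1.6639} = 0.947359
N(−d₁) = 0.304574,  N(−d₂) = 0.367710
Put price V = K·e^{−rT}·N(−d₂) − S·N(−d₁) = 81.580938 − 72.735328 = 8.845610
Δ = −N(−d₁) = -0.304574

price = 8.845610
Δ = -0.304574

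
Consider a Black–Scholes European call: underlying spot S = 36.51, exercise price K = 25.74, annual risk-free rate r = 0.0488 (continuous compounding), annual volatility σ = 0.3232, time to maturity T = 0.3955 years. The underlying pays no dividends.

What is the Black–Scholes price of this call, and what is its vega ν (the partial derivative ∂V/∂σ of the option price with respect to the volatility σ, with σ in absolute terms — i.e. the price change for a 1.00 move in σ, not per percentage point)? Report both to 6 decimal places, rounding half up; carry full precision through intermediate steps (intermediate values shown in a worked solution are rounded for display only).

price = 11.346593
ν = 1.460496

σ√T = 0.3232·√0.3955 = 0.203257
d₁ = (ln(S/K) + (r+σ²/2)T) / (σ√T) = (ln(36.51/25.74) + (0.0488+0.3232²/2)·0.3955) / 0.203257 = (0.349540 + 0.039957) / 0.203257 = 1.916282
d₂ = d₁ − σ√T = 1.916282 − 0.203257 = 1.713026
e^{−rT} = e^{−0.0488·0.3955} = 0.980885
N(d₁) = 0.972335,  N(d₂) = 0.956646
Call price V = S·N(d₁) − K·e^{−rT}·N(d₂) = 35.499966 − 24.153374 = 11.346593
φ(d₁) = (1/√(2π))·e^{−d₁²/2} = 0.063609
ν = S·φ(d₁)·√T = 1.460496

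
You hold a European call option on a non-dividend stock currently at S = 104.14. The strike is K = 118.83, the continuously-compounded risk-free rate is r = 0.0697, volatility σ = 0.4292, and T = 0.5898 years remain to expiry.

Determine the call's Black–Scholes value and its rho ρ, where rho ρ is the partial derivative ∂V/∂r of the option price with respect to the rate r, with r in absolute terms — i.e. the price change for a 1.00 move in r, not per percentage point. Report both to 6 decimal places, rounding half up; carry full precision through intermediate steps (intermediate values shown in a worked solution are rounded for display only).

σ√T = 0.4292·√0.5898 = 0.329619
d₁ = (ln(S/K) + (r+σ²/2)T) / (σ√T) = (ln(104.14/118.83) + (0.0697+0.4292²/2)·0.5898) / 0.329619 = (-0.131958 + 0.095433) / 0.329619 = -0.110808
d₂ = d₁ − σ√T = -0.110808 − 0.329619 = -0.440427
e^{−rT} = e^{−0.0697·0.5898} = 0.959724
N(d₁) = 0.455884,  N(d₂) = 0.329814
Call price V = S·N(d₁) − K·e^{−rT}·N(d₂) = 47.475794 − 37.613327 = 9.862467
ρ = K·T·e^{−rT}·N(d₂) = 22.184340

price = 9.862467
ρ = 22.184340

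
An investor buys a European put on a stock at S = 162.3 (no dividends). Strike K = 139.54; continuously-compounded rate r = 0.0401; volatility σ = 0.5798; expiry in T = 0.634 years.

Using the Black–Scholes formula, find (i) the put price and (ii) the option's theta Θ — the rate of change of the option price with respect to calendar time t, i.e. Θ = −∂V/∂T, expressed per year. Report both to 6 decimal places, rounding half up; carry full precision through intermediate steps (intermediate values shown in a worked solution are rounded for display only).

price = 16.025514
Θ = -17.134699

σ√T = 0.5798·√0.634 = 0.461661
d₁ = (ln(S/K) + (r+σ²/2)T) / (σ√T) = (ln(162.3/139.54) + (0.0401+0.5798²/2)·0.634) / 0.461661 = (0.151095 + 0.131989) / 0.461661 = 0.613186
d₂ = d₁ − σ√T = 0.613186 − 0.461661 = 0.151525
e^{−rT} = e^{−0.0401·0.634} = 0.974897
N(−d₁) = 0.269877,  N(−d₂) = 0.439781
Put price V = K·e^{−rT}·N(−d₂) − S·N(−d₁) = 59.826498 − 43.800984 = 16.025514
φ(d₁) = (1/√(2π))·e^{−d₁²/2} = 0.330570
Θ = −S·φ(d₁)·σ/(2√T) + r·K·e^{−rT}·N(−d₂) = −19.533742 + 2.399043 = -17.134699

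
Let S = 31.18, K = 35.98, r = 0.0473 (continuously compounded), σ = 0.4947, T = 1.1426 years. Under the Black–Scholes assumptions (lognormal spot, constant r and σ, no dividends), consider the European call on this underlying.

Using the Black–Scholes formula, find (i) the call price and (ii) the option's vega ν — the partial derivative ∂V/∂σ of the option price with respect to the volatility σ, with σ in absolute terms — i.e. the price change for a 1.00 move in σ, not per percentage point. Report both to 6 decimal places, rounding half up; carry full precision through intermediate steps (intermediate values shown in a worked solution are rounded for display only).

σ√T = 0.4947·√1.1426 = 0.528797
d₁ = (ln(S/K) + (r+σ²/2)T) / (σ√T) = (ln(31.18/35.98) + (0.0473+0.4947²/2)·1.1426) / 0.528797 = (-0.143186 + 0.193858) / 0.528797 = 0.095825
d₂ = d₁ − σ√T = 0.095825 − 0.528797 = -0.432972
e^{−rT} = e^{−0.0473·1.1426} = 0.947389
N(d₁) = 0.538170,  N(d₂) = 0.332517
Call price V = S·N(d₁) − K·e^{−rT}·N(d₂) = 16.780143 − 11.334545 = 5.445597
φ(d₁) = (1/√(2π))·e^{−d₁²/2} = 0.397115
ν = S·φ(d₁)·√T = 13.235470

price = 5.445597
ν = 13.235470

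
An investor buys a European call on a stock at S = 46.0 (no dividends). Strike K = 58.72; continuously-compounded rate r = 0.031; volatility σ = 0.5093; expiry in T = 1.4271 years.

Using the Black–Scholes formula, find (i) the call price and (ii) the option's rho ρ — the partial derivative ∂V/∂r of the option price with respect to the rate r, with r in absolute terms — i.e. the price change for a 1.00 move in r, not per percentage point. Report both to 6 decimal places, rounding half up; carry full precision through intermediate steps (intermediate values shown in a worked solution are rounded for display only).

price = 7.753259
ρ = 21.121036

σ√T = 0.5093·√1.4271 = 0.608416
d₁ = (ln(S/K) + (r+σ²/2)T) / (σ√T) = (ln(46.0/58.72) + (0.031+0.5093²/2)·1.4271) / 0.608416 = (-0.244139 + 0.229325) / 0.608416 = -0.024348
d₂ = d₁ − σ√T = -0.024348 − 0.608416 = -0.632764
e^{−rT} = e^{−0.031·1.4271} = 0.956724
N(d₁) = 0.490288,  N(d₂) = 0.263444
Call price V = S·N(d₁) − K·e^{−rT}·N(d₂) = 22.553228 − 14.799969 = 7.753259
ρ = K·T·e^{−rT}·N(d₂) = 21.121036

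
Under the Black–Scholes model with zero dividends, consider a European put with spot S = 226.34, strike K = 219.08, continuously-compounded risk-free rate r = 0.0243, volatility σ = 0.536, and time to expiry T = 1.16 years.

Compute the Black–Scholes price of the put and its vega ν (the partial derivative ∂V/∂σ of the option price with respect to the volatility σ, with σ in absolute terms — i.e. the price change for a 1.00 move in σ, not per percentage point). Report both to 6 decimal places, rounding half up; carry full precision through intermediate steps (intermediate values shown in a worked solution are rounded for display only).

σ√T = 0.536·√1.16 = 0.577290
d₁ = (ln(S/K) + (r+σ²/2)T) / (σ√T) = (ln(226.34/219.08) + (0.0243+0.536²/2)·1.16) / 0.577290 = (0.032601 + 0.194820) / 0.577290 = 0.393946
d₂ = d₁ − σ√T = 0.393946 − 0.577290 = -0.183344
e^{−rT} = e^{−0.0243·1.16} = 0.972206
N(−d₁) = 0.346810,  N(−d₂) = 0.572736
Put price V = K·e^{−rT}·N(−d₂) − S·N(−d₁) = 121.987449 − 78.497070 = 43.490379
φ(d₁) = (1/√(2π))·e^{−d₁²/2} = 0.369156
ν = S·φ(d₁)·√T = 89.991300

price = 43.490379
ν = 89.991300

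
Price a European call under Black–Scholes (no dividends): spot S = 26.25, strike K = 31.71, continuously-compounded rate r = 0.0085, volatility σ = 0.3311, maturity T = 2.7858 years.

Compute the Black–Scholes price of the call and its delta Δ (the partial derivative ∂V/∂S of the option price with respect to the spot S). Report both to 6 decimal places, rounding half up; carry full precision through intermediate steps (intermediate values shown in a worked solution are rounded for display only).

σ√T = 0.3311·√2.7858 = 0.552630
d₁ = (ln(S/K) + (r+σ²/2)T) / (σ√T) = (ln(26.25/31.71) + (0.0085+0.3311²/2)·2.7858) / 0.552630 = (-0.188966 + 0.176379) / 0.552630 = -0.022777
d₂ = d₁ − σ√T = -0.022777 − 0.552630 = -0.575406
e^{−rT} = e^{−0.0085·2.7858} = 0.976599
N(d₁) = 0.490914,  N(d₂) = 0.282508
Call price V = S·N(d₁) − K·e^{−rT}·N(d₂) = 12.886498 − 8.748702 = 4.137796
Δ = N(d₁) = 0.490914

price = 4.137796
Δ = 0.490914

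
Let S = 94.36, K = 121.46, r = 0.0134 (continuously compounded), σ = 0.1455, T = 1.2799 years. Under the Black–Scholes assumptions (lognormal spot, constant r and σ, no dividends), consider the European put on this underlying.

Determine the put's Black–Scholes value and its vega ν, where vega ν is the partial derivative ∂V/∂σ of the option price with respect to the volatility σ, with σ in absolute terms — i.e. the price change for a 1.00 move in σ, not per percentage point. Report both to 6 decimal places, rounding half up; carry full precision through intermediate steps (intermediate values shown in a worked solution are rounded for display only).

σ√T = 0.1455·√1.2799 = 0.164608
d₁ = (ln(S/K) + (r+σ²/2)T) / (σ√T) = (ln(94.36/121.46) + (0.0134+0.1455²/2)·1.2799) / 0.164608 = (-0.252468 + 0.030699) / 0.164608 = -1.347256
d₂ = d₁ − σ√T = -1.347256 − 0.164608 = -1.511864
e^{−rT} = e^{−0.0134·1.2799} = 0.982996
N(−d₁) = 0.911051,  N(−d₂) = 0.934716
Put price V = K·e^{−rT}·N(−d₂) − S·N(−d₁) = 111.600057 − 85.966784 = 25.633274
φ(d₁) = (1/√(2π))·e^{−d₁²/2} = 0.160978
ν = S·φ(d₁)·√T = 17.184712

price = 25.633274
ν = 17.184712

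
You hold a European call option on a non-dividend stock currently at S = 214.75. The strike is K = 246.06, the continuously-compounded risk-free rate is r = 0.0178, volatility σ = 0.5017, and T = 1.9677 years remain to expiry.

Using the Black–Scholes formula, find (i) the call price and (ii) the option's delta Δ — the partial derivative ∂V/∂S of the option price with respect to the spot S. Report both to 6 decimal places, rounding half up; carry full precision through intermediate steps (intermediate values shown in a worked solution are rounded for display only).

σ√T = 0.5017·√1.9677 = 0.703758
d₁ = (ln(S/K) + (r+σ²/2)T) / (σ√T) = (ln(214.75/246.06) + (0.0178+0.5017²/2)·1.9677) / 0.703758 = (-0.136101 + 0.282663) / 0.703758 = 0.208256
d₂ = d₁ − σ√T = 0.208256 − 0.703758 = -0.495502
e^{−rT} = e^{−0.0178·1.9677} = 0.965581
N(d₁) = 0.582486,  N(d₂) = 0.310123
Call price V = S·N(d₁) − K·e^{−rT}·N(d₂) = 125.088777 − 73.682382 = 51.406394
Δ = N(d₁) = 0.582486

price = 51.406394
Δ = 0.582486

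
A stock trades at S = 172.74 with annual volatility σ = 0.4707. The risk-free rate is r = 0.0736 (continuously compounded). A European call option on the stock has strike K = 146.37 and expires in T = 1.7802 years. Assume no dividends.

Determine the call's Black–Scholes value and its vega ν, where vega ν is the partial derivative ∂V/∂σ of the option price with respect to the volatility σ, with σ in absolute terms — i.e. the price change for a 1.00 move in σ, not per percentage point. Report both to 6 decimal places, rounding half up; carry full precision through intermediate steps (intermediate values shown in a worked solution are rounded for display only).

σ√T = 0.4707·√1.7802 = 0.628027
d₁ = (ln(S/K) + (r+σ²/2)T) / (σ√T) = (ln(172.74/146.37) + (0.0736+0.4707²/2)·1.7802) / 0.628027 = (0.165650 + 0.328232) / 0.628027 = 0.786402
d₂ = d₁ − σ√T = 0.786402 − 0.628027 = 0.158374
e^{−rT} = e^{−0.0736·1.7802} = 0.877198
N(d₁) = 0.784184,  N(d₂) = 0.562919
Call price V = S·N(d₁) − K·e^{−rT}·N(d₂) = 135.459930 − 72.276248 = 63.183682
φ(d₁) = (1/√(2π))·e^{−d₁²/2} = 0.292833
ν = S·φ(d₁)·√T = 67.491256

price = 63.183682
ν = 67.491256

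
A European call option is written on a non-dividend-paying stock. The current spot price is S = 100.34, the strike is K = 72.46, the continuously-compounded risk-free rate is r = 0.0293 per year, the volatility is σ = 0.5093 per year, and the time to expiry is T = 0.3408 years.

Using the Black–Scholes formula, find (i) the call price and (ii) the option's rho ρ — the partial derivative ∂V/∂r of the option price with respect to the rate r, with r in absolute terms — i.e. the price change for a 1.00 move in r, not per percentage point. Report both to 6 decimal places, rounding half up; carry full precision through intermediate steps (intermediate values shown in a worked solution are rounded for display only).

σ√T = 0.5093·√0.3408 = 0.297320
d₁ = (ln(S/K) + (r+σ²/2)T) / (σ√T) = (ln(100.34/72.46) + (0.0293+0.5093²/2)·0.3408) / 0.297320 = (0.325530 + 0.054185) / 0.297320 = 1.277126
d₂ = d₁ − σ√T = 1.277126 − 0.297320 = 0.979807
e^{−rT} = e^{−0.0293·0.3408} = 0.990064
N(d₁) = 0.899221,  N(d₂) = 0.836409
Call price V = S·N(d₁) − K·e^{−rT}·N(d₂) = 90.227853 − 60.004046 = 30.223807
ρ = K·T·e^{−rT}·N(d₂) = 20.449379

price = 30.223807
ρ = 20.449379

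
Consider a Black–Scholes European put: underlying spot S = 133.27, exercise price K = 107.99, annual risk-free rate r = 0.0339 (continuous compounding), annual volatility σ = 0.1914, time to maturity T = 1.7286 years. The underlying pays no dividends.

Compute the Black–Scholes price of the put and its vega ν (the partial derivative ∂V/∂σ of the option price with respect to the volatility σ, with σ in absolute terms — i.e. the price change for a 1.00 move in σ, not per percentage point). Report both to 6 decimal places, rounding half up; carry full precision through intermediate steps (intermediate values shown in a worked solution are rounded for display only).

price = 2.128358
ν = 34.248093

σ√T = 0.1914·√1.7286 = 0.251646
d₁ = (ln(S/K) + (r+σ²/2)T) / (σ√T) = (ln(133.27/107.99) + (0.0339+0.1914²/2)·1.7286) / 0.251646 = (0.210339 + 0.090262) / 0.251646 = 1.194541
d₂ = d₁ − σ√T = 1.194541 − 0.251646 = 0.942895
e^{−rT} = e^{−0.0339·1.7286} = 0.943084
N(−d₁) = 0.116133,  N(−d₂) = 0.172867
Put price V = K·e^{−rT}·N(−d₂) − S·N(−d₁) = 17.605440 − 15.477082 = 2.128358
φ(d₁) = (1/√(2π))·e^{−d₁²/2} = 0.195459
ν = S·φ(d₁)·√T = 34.248093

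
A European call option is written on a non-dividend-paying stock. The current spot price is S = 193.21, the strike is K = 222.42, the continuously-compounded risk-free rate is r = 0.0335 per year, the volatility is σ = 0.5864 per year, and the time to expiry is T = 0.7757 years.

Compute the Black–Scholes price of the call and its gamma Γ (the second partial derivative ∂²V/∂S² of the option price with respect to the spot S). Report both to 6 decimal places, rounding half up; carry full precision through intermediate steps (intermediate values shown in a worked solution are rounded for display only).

σ√T = 0.5864·√0.7757 = 0.516465
d₁ = (ln(S/K) + (r+σ²/2)T) / (σ√T) = (ln(193.21/222.42) + (0.0335+0.5864²/2)·0.7757) / 0.516465 = (-0.140790 + 0.159354) / 0.516465 = 0.035945
d₂ = d₁ − σ√T = 0.035945 − 0.516465 = -0.480520
e^{−rT} = e^{−0.0335·0.7757} = 0.974349
N(d₁) = 0.514337,  N(d₂) = 0.315429
Call price V = S·N(d₁) − K·e^{−rT}·N(d₂) = 99.375007 − 68.358032 = 31.016975
φ(d₁) = (1/√(2π))·e^{−d₁²/2} = 0.398685
Γ = φ(d₁) / (S·σ·√T) = 0.003995

price = 31.016975
Γ = 0.003995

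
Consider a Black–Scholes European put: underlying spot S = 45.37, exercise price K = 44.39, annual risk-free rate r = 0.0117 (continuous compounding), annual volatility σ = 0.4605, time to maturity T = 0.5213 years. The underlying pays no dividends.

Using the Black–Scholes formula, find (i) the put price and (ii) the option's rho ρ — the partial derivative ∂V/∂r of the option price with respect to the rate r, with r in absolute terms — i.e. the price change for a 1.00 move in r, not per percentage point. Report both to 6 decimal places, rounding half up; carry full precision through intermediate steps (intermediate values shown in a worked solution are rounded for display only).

σ√T = 0.4605·√0.5213 = 0.332486
d₁ = (ln(S/K) + (r+σ²/2)T) / (σ√T) = (ln(45.37/44.39) + (0.0117+0.4605²/2)·0.5213) / 0.332486 = (0.021837 + 0.061373) / 0.332486 = 0.250265
d₂ = d₁ − σ√T = 0.250265 − 0.332486 = -0.082221
e^{−rT} = e^{−0.0117·0.5213} = 0.993919
N(−d₁) = 0.401191,  N(−d₂) = 0.532765
Put price V = K·e^{−rT}·N(−d₂) − S·N(−d₁) = 23.505617 − 18.202048 = 5.303570
ρ = −K·T·e^{−rT}·N(−d₂) = -12.253478

price = 5.303570
ρ = -12.253478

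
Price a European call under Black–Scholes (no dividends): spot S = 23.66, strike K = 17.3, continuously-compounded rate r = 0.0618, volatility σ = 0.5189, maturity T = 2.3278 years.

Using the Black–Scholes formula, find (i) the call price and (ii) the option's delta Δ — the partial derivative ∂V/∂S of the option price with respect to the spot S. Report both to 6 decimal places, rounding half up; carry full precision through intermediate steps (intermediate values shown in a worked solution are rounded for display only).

σ√T = 0.5189·√2.3278 = 0.791692
d₁ = (ln(S/K) + (r+σ²/2)T) / (σ√T) = (ln(23.66/17.3) + (0.0618+0.5189²/2)·2.3278) / 0.791692 = (0.313079 + 0.457247) / 0.791692 = 0.973012
d₂ = d₁ − σ√T = 0.973012 − 0.791692 = 0.181319
e^{−rT} = e^{−0.0618·2.3278} = 0.866011
N(d₁) = 0.834726,  N(d₂) = 0.571941
Call price V = S·N(d₁) − K·e^{−rT}·N(d₂) = 19.749622 − 8.568818 = 11.180804
Δ = N(d₁) = 0.834726

price = 11.180804
Δ = 0.834726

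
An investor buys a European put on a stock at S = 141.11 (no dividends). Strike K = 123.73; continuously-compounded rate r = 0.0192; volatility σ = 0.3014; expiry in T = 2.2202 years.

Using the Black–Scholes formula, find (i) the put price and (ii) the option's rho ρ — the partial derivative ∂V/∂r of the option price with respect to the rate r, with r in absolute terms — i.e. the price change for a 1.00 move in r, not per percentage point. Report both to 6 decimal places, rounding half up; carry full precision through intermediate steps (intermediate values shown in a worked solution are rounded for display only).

σ√T = 0.3014·√2.2202 = 0.449096
d₁ = (ln(S/K) + (r+σ²/2)T) / (σ√T) = (ln(141.11/123.73) + (0.0192+0.3014²/2)·2.2202) / 0.449096 = (0.131438 + 0.143471) / 0.449096 = 0.612139
d₂ = d₁ − σ√T = 0.612139 − 0.449096 = 0.163043
e^{−rT} = e^{−0.0192·2.2202} = 0.958268
N(−d₁) = 0.270223,  N(−d₂) = 0.435242
Put price V = K·e^{−rT}·N(−d₂) − S·N(−d₁) = 51.605136 − 38.131131 = 13.474004
ρ = −K·T·e^{−rT}·N(−d₂) = -114.573722

price = 13.474004
ρ = -114.573722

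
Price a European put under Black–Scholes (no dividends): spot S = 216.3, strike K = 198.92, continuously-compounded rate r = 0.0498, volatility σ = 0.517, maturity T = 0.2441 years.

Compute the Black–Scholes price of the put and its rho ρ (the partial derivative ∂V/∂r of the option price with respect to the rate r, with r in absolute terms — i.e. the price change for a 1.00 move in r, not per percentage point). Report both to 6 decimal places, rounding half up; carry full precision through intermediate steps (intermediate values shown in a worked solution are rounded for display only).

σ√T = 0.517·√0.2441 = 0.255431
d₁ = (ln(S/K) + (r+σ²/2)T) / (σ√T) = (ln(216.3/198.92) + (0.0498+0.517²/2)·0.2441) / 0.255431 = (0.083764 + 0.044779) / 0.255431 = 0.503236
d₂ = d₁ − σ√T = 0.503236 − 0.255431 = 0.247805
e^{−rT} = e^{−0.0498·0.2441} = 0.987917
N(−d₁) = 0.307399,  N(−d₂) = 0.402143
Put price V = K·e^{−rT}·N(−d₂) − S·N(−d₁) = 79.027690 − 66.490418 = 12.537272
ρ = −K·T·e^{−rT}·N(−d₂) = -19.290659

price = 12.537272
ρ = -19.290659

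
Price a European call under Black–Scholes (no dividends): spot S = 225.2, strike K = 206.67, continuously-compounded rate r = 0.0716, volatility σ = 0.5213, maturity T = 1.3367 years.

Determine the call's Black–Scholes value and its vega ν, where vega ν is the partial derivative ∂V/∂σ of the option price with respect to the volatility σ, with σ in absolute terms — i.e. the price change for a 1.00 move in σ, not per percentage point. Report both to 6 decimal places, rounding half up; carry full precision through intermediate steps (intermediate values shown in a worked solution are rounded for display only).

σ√T = 0.5213·√1.3367 = 0.602705
d₁ = (ln(S/K) + (r+σ²/2)T) / (σ√T) = (ln(225.2/206.67) + (0.0716+0.5213²/2)·1.3367) / 0.602705 = (0.085866 + 0.277334) / 0.602705 = 0.602616
d₂ = d₁ − σ√T = 0.602616 − 0.602705 = -0.000088
e^{−rT} = e^{−0.0716·1.3367} = 0.908730
N(d₁) = 0.726618,  N(d₂) = 0.499965
Call price V = S·N(d₁) − K·e^{−rT}·N(d₂) = 163.634389 − 93.896948 = 69.737441
φ(d₁) = (1/√(2π))·e^{−d₁²/2} = 0.332701
ν = S·φ(d₁)·√T = 86.624181

price = 69.737441
ν = 86.624181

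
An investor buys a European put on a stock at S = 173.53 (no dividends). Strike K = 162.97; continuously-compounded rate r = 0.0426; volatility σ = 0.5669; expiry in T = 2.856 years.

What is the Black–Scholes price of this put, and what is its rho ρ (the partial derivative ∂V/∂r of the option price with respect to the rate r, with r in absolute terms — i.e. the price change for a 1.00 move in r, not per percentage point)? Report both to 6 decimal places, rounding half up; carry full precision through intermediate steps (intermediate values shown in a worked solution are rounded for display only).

σ√T = 0.5669·√2.856 = 0.958044
d₁ = (ln(S/K) + (r+σ²/2)T) / (σ√T) = (ln(173.53/162.97) + (0.0426+0.5669²/2)·2.856) / 0.958044 = (0.062784 + 0.580590) / 0.958044 = 0.671550
d₂ = d₁ − σ√T = 0.671550 − 0.958044 = -0.286495
e^{−rT} = e^{−0.0426·2.856} = 0.885444
N(−d₁) = 0.250935,  N(−d₂) = 0.612750
Put price V = K·e^{−rT}·N(−d₂) − S·N(−d₁) = 88.420405 − 43.544785 = 44.875620
ρ = −K·T·e^{−rT}·N(−d₂) = -252.528677

price = 44.875620
ρ = -252.528677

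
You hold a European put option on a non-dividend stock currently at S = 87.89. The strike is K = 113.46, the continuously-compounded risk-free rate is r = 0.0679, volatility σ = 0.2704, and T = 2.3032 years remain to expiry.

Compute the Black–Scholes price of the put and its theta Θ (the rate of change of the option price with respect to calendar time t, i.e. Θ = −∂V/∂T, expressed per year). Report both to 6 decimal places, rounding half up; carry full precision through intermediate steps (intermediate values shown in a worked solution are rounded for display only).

σ√T = 0.2704·√2.3032 = 0.410367
d₁ = (ln(S/K) + (r+σ²/2)T) / (σ√T) = (ln(87.89/113.46) + (0.0679+0.2704²/2)·2.3032) / 0.410367 = (-0.255364 + 0.240588) / 0.410367 = -0.036008
d₂ = d₁ − σ√T = -0.036008 − 0.410367 = -0.446375
e^{−rT} = e^{−0.0679·2.3032} = 0.855228
N(−d₁) = 0.514362,  N(−d₂) = 0.672337
Put price V = K·e^{−rT}·N(−d₂) − S·N(−d₁) = 65.239637 − 45.207275 = 20.032362
φ(d₁) = (1/√(2π))·e^{−d₁²/2} = 0.398684
Θ = −S·φ(d₁)·σ/(2√T) + r·K·e^{−rT}·N(−d₂) = −3.121611 + 4.429771 = 1.308160

price = 20.032362
Θ = 1.308160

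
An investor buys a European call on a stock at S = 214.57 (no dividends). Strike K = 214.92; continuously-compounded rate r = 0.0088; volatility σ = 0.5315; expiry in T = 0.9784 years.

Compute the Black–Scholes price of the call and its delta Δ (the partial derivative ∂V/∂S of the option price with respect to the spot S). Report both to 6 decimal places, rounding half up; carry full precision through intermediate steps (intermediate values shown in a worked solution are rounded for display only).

σ√T = 0.5315·√0.9784 = 0.525728
d₁ = (ln(S/K) + (r+σ²/2)T) / (σ√T) = (ln(214.57/214.92) + (0.0088+0.5315²/2)·0.9784) / 0.525728 = (-0.001630 + 0.146805) / 0.525728 = 0.276141
d₂ = d₁ − σ√T = 0.276141 − 0.525728 = -0.249587
e^{−rT} = e^{−0.0088·0.9784} = 0.991427
N(d₁) = 0.608780,  N(d₂) = 0.401453
Call price V = S·N(d₁) − K·e^{−rT}·N(d₂) = 130.625966 − 85.540660 = 45.085306
Δ = N(d₁) = 0.608780

price = 45.085306
Δ = 0.608780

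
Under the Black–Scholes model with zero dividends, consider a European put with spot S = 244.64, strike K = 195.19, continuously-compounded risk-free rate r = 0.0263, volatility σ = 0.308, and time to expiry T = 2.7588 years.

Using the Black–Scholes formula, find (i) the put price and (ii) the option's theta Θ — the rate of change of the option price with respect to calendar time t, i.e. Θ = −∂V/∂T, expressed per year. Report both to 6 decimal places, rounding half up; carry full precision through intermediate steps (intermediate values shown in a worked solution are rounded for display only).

price = 18.361973
Θ = -4.589653

σ√T = 0.308·√2.7588 = 0.511577
d₁ = (ln(S/K) + (r+σ²/2)T) / (σ√T) = (ln(244.64/195.19) + (0.0263+0.308²/2)·2.7588) / 0.511577 = (0.225814 + 0.203412) / 0.511577 = 0.839026
d₂ = d₁ − σ√T = 0.839026 − 0.511577 = 0.327449
e^{−rT} = e^{−0.0263·2.7588} = 0.930013
N(−d₁) = 0.200727,  N(−d₂) = 0.371664
Put price V = K·e^{−rT}·N(−d₂) − S·N(−d₁) = 67.467925 − 49.105952 = 18.361973
φ(d₁) = (1/√(2π))·e^{−d₁²/2} = 0.280573
Θ = −S·φ(d₁)·σ/(2√T) + r·K·e^{−rT}·N(−d₂) = −6.364059 + 1.774406 = -4.589653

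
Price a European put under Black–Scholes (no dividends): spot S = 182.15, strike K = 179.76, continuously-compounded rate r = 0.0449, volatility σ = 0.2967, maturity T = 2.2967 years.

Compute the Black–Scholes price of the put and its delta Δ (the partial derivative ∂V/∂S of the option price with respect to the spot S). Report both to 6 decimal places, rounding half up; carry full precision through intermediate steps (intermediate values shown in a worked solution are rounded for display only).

price = 21.621160
Δ = -0.314357

σ√T = 0.2967·√2.2967 = 0.449645
d₁ = (ln(S/K) + (r+σ²/2)T) / (σ√T) = (ln(182.15/179.76) + (0.0449+0.2967²/2)·2.2967) / 0.449645 = (0.013208 + 0.204212) / 0.449645 = 0.483537
d₂ = d₁ − σ√T = 0.483537 − 0.449645 = 0.033892
e^{−rT} = e^{−0.0449·2.2967} = 0.902017
N(−d₁) = 0.314357,  N(−d₂) = 0.486482
Put price V = K·e^{−rT}·N(−d₂) − S·N(−d₁) = 78.881325 − 57.260166 = 21.621160
Δ = −N(−d₁) = -0.314357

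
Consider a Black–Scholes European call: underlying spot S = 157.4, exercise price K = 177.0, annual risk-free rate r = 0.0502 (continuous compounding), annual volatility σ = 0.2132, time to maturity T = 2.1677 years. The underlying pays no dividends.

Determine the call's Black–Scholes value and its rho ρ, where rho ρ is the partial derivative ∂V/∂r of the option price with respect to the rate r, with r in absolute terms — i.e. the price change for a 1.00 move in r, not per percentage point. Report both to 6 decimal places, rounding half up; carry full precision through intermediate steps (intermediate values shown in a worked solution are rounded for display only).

price = 19.046437
ρ = 146.921392

σ√T = 0.2132·√2.1677 = 0.313897
d₁ = (ln(S/K) + (r+σ²/2)T) / (σ√T) = (ln(157.4/177.0) + (0.0502+0.2132²/2)·2.1677) / 0.313897 = (-0.117359 + 0.158084) / 0.313897 = 0.129739
d₂ = d₁ − σ√T = 0.129739 − 0.313897 = -0.184157
e^{−rT} = e^{−0.0502·2.1677} = 0.896893
N(d₁) = 0.551614,  N(d₂) = 0.426945
Call price V = S·N(d₁) − K·e^{−rT}·N(d₂) = 86.823985 − 67.777549 = 19.046437
ρ = K·T·e^{−rT}·N(d₂) = 146.921392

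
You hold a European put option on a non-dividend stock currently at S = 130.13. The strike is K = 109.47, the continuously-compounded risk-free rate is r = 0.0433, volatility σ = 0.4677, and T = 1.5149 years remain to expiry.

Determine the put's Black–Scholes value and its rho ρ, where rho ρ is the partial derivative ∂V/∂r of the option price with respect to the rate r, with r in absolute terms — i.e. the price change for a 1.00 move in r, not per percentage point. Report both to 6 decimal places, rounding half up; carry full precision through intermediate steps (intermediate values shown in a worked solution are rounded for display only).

price = 14.700466
ρ = -69.839701

σ√T = 0.4677·√1.5149 = 0.575651
d₁ = (ln(S/K) + (r+σ²/2)T) / (σ√T) = (ln(130.13/109.47) + (0.0433+0.4677²/2)·1.5149) / 0.575651 = (0.172883 + 0.231282) / 0.575651 = 0.702102
d₂ = d₁ − σ√T = 0.702102 − 0.575651 = 0.126451
e^{−rT} = e^{−0.0433·1.5149} = 0.936510
N(−d₁) = 0.241308,  N(−d₂) = 0.449688
Put price V = K·e^{−rT}·N(−d₂) − S·N(−d₁) = 46.101855 − 31.401389 = 14.700466
ρ = −K·T·e^{−rT}·N(−d₂) = -69.839701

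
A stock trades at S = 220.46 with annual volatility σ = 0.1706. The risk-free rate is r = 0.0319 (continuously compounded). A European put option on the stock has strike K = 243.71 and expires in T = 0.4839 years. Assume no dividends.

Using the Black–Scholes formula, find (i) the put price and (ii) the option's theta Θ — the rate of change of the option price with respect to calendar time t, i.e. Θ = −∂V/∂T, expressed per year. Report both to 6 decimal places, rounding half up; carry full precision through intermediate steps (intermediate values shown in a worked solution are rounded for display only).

price = 23.316470
Θ = -2.724605

σ√T = 0.1706·√0.4839 = 0.118674
d₁ = (ln(S/K) + (r+σ²/2)T) / (σ√T) = (ln(220.46/243.71) + (0.0319+0.1706²/2)·0.4839) / 0.118674 = (-0.100263 + 0.022478) / 0.118674 = -0.655445
d₂ = d₁ − σ√T = -0.655445 − 0.118674 = -0.774119
e^{−rT} = e^{−0.0319·0.4839} = 0.984682
N(−d₁) = 0.743909,  N(−d₂) = 0.780570
Put price V = K·e^{−rT}·N(−d₂) − S·N(−d₁) = 187.318730 − 164.002261 = 23.316470
φ(d₁) = (1/√(2π))·e^{−d₁²/2} = 0.321827
Θ = −S·φ(d₁)·σ/(2√T) + r·K·e^{−rT}·N(−d₂) = −8.700072 + 5.975467 = -2.724605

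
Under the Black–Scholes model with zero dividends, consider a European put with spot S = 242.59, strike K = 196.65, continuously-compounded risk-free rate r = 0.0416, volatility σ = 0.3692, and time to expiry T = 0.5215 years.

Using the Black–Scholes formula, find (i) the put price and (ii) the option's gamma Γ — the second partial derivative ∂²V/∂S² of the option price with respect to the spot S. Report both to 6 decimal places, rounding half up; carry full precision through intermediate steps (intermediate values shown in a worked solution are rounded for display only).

price = 6.090635
Γ = 0.003733

σ√T = 0.3692·√0.5215 = 0.266618
d₁ = (ln(S/K) + (r+σ²/2)T) / (σ√T) = (ln(242.59/196.65) + (0.0416+0.3692²/2)·0.5215) / 0.266618 = (0.209947 + 0.057237) / 0.266618 = 1.002125
d₂ = d₁ − σ√T = 1.002125 − 0.266618 = 0.735507
e^{−rT} = e^{−0.0416·0.5215} = 0.978539
N(−d₁) = 0.158142,  N(−d₂) = 0.231015
Put price V = K·e^{−rT}·N(−d₂) − S·N(−d₁) = 44.454215 − 38.363580 = 6.090635
φ(d₁) = (1/√(2π))·e^{−d₁²/2} = 0.241457
Γ = φ(d₁) / (S·σ·√T) = 0.003733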